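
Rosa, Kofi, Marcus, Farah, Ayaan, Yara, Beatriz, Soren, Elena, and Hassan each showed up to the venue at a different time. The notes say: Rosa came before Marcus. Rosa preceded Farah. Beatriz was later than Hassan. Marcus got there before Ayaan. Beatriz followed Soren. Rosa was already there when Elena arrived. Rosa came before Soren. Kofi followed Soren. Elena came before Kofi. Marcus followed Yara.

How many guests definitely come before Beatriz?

Directly stated before Beatriz: Hassan and Soren.
Rosa reaches Beatriz via Rosa → Soren → Beatriz.
No chain forces Farah (or any of the others) ahead of Beatriz.
That's Hassan, Rosa, and Soren — 3 in all.

3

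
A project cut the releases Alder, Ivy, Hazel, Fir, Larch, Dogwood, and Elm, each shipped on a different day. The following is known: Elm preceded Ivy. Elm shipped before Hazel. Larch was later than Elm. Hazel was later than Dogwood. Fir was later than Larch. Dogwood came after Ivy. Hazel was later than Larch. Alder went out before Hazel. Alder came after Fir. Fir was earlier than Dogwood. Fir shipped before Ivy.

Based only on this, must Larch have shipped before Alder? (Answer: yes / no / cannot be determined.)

Chain the constraints: Larch → Fir → Alder. Each link is directly stated, so Larch comes before Alder.

yes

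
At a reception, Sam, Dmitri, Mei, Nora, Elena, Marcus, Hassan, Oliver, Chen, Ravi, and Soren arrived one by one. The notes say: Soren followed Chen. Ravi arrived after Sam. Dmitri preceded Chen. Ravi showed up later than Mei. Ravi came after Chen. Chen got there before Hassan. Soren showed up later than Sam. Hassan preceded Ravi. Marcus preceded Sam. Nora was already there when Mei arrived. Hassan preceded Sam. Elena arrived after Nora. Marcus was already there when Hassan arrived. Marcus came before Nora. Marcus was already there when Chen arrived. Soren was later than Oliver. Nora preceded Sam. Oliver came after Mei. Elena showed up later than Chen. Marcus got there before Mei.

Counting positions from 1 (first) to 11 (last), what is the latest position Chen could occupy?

Chen must come before Elena, Hassan, Ravi, Sam, and Soren — 5 guests forced after them.
Everything else can be placed before Chen in some valid order, so Chen can sit as late as position 11 − 5 = 6.

6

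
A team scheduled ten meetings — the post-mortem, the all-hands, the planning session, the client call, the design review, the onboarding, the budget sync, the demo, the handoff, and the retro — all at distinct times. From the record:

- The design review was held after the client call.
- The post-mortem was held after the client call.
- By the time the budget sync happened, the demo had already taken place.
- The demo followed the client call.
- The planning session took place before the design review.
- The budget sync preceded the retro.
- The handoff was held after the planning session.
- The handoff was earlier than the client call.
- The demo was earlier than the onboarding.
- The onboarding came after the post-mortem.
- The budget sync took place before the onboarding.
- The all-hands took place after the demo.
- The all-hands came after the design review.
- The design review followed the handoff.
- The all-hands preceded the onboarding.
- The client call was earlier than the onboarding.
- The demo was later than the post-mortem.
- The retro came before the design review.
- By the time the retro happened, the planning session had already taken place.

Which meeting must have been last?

the onboarding

Every other meeting has a chain of constraints placing it before the onboarding, so the onboarding is last.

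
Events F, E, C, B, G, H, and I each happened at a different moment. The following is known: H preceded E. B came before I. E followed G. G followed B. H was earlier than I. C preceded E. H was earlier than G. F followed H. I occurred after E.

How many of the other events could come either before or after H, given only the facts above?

Forced after H: E, F, G, and I.
That leaves B and C with no forced order relative to H — 2.

2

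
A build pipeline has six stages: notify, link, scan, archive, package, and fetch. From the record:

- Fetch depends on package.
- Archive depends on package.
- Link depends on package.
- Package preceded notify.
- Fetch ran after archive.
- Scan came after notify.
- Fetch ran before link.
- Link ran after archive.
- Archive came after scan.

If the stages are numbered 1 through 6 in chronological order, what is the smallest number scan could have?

3

Notify and package must both come before scan — 2 forced predecessors.
Nothing else is forced ahead of scan, so its earliest slot is position 2 + 1 = 3.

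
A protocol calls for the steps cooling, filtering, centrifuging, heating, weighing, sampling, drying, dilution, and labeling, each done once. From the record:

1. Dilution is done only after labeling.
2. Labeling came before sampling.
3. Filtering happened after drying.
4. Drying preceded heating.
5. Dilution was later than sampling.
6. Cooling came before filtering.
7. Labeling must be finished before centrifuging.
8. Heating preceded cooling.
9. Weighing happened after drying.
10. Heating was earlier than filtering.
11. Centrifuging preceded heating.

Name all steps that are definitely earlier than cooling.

Directly stated before cooling: heating.
Centrifuging reaches cooling via centrifuging → heating → cooling.
Drying reaches cooling via drying → heating → cooling.
Labeling reaches cooling via labeling → centrifuging → heating → cooling.

centrifuging, drying, heating, labeling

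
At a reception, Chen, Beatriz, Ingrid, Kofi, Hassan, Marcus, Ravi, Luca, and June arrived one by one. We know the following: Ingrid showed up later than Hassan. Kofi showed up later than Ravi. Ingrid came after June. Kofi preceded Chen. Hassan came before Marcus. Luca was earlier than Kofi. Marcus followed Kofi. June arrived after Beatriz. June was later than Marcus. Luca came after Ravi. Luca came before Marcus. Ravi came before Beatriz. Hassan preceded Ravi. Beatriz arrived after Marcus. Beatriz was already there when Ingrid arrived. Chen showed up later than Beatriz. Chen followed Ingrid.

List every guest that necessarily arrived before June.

Beatriz, Hassan, Kofi, Luca, Marcus, Ravi

Directly stated before June: Beatriz and Marcus.
Hassan reaches June via Hassan → Marcus → June.
Kofi reaches June via Kofi → Marcus → June.
Luca reaches June via Luca → Marcus → June.
Likewise Ravi reaches June by chaining the stated constraints.
No chain forces Ingrid (or any of the others) ahead of June.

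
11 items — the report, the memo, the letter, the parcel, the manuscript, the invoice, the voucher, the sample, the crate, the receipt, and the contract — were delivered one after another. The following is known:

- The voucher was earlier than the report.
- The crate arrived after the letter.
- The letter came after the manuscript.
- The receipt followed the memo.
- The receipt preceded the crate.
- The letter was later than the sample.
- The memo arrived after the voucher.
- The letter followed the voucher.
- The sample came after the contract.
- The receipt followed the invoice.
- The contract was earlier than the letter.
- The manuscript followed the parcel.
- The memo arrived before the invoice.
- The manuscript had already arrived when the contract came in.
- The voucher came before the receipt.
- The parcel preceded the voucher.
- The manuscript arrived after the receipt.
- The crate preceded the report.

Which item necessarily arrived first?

The parcel has a chain of constraints placing it before every other item, so the parcel must be first.

the parcel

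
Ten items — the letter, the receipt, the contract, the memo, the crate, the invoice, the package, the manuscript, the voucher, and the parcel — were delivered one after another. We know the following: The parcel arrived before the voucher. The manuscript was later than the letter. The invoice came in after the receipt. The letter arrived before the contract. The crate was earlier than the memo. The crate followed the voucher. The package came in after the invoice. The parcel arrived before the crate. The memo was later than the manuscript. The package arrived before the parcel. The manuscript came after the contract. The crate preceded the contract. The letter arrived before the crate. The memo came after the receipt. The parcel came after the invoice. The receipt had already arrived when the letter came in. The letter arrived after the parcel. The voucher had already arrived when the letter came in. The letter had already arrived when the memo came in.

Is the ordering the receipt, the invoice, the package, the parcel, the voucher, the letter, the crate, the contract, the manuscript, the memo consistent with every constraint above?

yes

Check each stated constraint against the proposed order — e.g. the receipt is ahead of the letter; the receipt is ahead of the memo. Every pair is in the required order; nothing is violated.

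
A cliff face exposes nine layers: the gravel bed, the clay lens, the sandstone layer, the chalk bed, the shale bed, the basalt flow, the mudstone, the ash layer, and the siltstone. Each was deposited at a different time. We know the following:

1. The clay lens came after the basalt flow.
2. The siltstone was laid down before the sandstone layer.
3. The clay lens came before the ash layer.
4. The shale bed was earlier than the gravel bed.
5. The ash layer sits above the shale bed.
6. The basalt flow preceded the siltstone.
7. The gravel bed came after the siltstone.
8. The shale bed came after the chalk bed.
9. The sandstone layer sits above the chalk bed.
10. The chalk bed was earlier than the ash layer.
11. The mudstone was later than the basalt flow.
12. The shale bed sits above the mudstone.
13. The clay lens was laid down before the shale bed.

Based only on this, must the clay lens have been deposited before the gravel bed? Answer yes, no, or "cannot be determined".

Chain the constraints: the clay lens → the shale bed → the gravel bed. Each link is directly stated, so the clay lens comes before the gravel bed.

yes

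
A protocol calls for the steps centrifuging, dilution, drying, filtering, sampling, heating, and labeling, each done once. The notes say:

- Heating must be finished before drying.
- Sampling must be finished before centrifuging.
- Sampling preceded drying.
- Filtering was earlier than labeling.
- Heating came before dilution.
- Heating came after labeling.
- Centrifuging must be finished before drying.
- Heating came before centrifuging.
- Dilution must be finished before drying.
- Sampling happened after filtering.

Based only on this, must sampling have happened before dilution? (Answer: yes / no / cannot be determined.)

cannot be determined

No chain of stated constraints runs from sampling to dilution, and none runs from dilution to sampling either.
So the relative order of sampling and dilution is not fixed by the given facts.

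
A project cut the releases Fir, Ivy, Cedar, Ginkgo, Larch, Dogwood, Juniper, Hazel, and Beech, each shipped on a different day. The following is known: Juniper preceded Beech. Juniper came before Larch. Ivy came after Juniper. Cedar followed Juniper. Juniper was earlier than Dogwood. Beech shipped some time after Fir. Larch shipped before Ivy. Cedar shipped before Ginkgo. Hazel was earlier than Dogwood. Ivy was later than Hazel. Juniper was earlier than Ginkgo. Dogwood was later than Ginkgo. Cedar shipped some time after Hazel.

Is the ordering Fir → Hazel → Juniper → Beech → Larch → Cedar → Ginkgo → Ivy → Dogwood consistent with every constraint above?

Check each stated constraint against the proposed order — e.g. Hazel is ahead of Ivy; Hazel is ahead of Dogwood. Every pair is in the required order; nothing is violated.

yes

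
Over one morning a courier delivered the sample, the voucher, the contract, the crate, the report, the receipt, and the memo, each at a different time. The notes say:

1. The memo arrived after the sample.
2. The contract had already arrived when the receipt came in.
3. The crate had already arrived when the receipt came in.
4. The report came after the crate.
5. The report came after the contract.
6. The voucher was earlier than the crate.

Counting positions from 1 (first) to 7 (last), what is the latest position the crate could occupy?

The crate must come before the receipt and the report — 2 items forced after it.
Everything else can be placed before the crate in some valid order, so the crate can sit as late as position 7 − 2 = 5.

5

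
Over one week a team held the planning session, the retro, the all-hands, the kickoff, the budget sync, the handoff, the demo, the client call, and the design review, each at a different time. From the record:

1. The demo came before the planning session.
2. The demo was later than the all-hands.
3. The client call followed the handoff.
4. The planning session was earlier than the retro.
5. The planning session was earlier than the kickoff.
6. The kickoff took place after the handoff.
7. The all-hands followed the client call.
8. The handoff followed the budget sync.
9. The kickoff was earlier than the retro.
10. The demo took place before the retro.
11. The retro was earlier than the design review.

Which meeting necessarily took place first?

The budget sync has a chain of constraints placing it before every other meeting, so the budget sync must be first.

the budget sync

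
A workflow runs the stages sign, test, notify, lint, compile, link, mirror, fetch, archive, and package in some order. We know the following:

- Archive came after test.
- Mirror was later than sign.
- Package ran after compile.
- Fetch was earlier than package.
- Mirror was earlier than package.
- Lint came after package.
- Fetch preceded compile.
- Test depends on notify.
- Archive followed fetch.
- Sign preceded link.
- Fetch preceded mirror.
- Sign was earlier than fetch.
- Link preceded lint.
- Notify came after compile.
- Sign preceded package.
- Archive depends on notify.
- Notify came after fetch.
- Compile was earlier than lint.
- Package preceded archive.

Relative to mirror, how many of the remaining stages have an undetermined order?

Forced before mirror: fetch and sign; forced after mirror: archive, lint, and package.
That leaves compile, link, notify, and test with no forced order relative to mirror — 4.

4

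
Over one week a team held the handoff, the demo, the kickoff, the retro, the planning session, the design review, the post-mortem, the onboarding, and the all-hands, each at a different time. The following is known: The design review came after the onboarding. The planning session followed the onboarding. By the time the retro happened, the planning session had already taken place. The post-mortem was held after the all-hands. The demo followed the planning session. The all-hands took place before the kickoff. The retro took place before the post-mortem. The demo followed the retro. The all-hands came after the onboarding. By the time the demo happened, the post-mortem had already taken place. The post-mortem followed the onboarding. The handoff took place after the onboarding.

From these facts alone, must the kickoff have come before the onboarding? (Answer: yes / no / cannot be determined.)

Tracing the constraints gives the onboarding → the all-hands → the kickoff, so the onboarding must come before the kickoff.
That means the kickoff cannot be before the onboarding.

no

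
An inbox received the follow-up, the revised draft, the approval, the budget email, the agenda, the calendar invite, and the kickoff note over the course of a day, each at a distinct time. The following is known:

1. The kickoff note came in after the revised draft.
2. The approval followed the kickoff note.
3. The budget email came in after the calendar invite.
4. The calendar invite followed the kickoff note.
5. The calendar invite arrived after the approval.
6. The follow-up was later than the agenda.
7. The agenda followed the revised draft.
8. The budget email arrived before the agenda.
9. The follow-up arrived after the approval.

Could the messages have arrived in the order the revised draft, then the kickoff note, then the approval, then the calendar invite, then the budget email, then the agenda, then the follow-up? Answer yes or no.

yes

Check each stated constraint against the proposed order — e.g. the approval is ahead of the follow-up; the revised draft is ahead of the agenda. Every pair is in the required order; nothing is violated.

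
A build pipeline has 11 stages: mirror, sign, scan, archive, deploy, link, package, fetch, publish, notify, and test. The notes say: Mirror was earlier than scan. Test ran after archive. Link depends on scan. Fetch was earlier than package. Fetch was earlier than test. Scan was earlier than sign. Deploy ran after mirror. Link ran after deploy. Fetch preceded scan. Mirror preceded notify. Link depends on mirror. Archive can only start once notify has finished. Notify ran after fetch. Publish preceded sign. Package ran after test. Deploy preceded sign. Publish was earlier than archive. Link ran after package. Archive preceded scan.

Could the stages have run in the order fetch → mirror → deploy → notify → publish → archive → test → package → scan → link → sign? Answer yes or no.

Check each stated constraint against the proposed order — e.g. deploy is ahead of sign; mirror is ahead of link. Every pair is in the required order; nothing is violated.

yes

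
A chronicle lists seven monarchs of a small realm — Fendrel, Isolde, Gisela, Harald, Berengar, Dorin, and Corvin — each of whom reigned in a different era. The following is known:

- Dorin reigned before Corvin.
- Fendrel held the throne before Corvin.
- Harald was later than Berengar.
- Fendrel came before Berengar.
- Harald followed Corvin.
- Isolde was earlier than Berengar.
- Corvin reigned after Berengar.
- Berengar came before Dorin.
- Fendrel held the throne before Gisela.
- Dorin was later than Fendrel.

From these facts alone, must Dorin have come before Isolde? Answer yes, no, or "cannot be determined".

no

Tracing the constraints gives Isolde → Berengar → Dorin, so Isolde must come before Dorin.
That means Dorin cannot be before Isolde.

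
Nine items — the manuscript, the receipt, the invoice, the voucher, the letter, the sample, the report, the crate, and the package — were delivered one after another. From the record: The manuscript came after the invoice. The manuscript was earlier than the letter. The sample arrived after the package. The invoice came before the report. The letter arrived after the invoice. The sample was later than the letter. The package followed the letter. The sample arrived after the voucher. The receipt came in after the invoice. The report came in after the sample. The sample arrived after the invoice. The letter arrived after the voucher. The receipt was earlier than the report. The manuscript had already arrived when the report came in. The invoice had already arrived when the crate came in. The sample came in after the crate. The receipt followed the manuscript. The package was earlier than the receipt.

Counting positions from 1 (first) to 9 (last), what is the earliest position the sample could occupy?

The crate, the invoice, the letter, the manuscript, the package, and the voucher must all come before the sample — 6 forced predecessors.
Nothing else is forced ahead of the sample, so its earliest slot is position 6 + 1 = 7.

7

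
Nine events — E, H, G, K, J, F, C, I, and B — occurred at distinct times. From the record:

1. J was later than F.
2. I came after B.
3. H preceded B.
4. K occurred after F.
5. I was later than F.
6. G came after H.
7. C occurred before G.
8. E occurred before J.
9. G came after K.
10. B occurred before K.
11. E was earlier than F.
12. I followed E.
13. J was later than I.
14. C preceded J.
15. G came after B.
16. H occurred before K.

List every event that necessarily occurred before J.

B, C, E, F, H, I

Directly stated before J: C, E, F, and I.
B reaches J via B → I → J.
H reaches J via H → B → I → J.
No chain forces K (or any of the others) ahead of J.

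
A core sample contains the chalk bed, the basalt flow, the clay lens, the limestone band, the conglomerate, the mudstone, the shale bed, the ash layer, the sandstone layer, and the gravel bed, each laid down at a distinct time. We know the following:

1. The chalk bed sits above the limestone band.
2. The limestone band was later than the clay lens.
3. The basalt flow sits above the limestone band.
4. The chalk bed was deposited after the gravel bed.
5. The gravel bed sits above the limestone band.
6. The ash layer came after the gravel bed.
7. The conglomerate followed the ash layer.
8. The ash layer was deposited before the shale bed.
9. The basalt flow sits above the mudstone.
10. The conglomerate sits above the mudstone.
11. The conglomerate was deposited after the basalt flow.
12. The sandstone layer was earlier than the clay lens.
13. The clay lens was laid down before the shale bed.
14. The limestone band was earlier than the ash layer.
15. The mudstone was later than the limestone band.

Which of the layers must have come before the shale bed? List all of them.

the ash layer, the clay lens, the gravel bed, the limestone band, the sandstone layer

Directly stated before the shale bed: the ash layer and the clay lens.
The gravel bed reaches the shale bed via the gravel bed → the ash layer → the shale bed.
The limestone band reaches the shale bed via the limestone band → the ash layer → the shale bed.
The sandstone layer reaches the shale bed via the sandstone layer → the clay lens → the shale bed.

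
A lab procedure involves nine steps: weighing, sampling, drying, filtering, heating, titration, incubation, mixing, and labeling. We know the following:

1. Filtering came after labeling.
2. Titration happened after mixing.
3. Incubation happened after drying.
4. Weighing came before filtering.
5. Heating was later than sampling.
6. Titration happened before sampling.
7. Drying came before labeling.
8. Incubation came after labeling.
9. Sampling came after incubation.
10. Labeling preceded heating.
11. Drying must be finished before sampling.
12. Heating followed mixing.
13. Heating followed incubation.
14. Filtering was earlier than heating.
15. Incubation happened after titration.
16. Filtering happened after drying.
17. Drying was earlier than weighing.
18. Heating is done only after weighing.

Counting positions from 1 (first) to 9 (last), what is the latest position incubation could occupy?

Incubation must come before heating and sampling — 2 steps forced after it.
Everything else can be placed before incubation in some valid order, so incubation can sit as late as position 9 − 2 = 7.

7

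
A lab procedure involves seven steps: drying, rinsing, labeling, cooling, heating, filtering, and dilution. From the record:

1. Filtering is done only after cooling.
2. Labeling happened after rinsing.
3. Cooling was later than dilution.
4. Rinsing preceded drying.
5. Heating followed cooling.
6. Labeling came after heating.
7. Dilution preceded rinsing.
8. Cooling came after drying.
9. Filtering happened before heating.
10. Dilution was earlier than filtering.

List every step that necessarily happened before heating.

cooling, dilution, drying, filtering, rinsing

Directly stated before heating: cooling and filtering.
Dilution reaches heating via dilution → filtering → heating.
Drying reaches heating via drying → cooling → heating.
Rinsing reaches heating via rinsing → drying → cooling → heating.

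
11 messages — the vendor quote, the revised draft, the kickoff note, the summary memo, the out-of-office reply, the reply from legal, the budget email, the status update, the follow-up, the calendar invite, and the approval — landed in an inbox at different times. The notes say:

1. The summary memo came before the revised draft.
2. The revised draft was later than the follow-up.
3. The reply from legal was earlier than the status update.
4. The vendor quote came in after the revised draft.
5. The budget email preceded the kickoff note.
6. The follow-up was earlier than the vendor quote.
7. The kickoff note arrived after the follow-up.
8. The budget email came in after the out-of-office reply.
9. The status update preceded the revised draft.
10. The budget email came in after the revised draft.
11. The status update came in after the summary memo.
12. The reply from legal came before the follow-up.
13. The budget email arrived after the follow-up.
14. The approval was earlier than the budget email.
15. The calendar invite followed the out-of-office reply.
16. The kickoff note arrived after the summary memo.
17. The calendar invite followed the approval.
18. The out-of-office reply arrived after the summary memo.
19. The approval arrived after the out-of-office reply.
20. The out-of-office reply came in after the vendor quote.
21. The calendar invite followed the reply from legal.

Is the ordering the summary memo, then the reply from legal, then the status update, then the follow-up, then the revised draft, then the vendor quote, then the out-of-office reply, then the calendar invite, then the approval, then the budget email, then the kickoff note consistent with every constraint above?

The constraints require the approval before the calendar invite, but in the proposed sequence the calendar invite appears ahead of the approval. That one violation is enough.

no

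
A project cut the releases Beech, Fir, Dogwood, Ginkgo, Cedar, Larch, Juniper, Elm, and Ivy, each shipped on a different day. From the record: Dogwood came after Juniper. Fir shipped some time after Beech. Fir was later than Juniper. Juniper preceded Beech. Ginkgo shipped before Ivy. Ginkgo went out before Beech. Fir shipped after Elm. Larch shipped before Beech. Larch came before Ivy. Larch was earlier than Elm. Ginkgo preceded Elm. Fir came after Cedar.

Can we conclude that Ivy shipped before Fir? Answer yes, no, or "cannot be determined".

No chain of stated constraints runs from Ivy to Fir, and none runs from Fir to Ivy either.
So the relative order of Ivy and Fir is not fixed by the given facts.

cannot be determined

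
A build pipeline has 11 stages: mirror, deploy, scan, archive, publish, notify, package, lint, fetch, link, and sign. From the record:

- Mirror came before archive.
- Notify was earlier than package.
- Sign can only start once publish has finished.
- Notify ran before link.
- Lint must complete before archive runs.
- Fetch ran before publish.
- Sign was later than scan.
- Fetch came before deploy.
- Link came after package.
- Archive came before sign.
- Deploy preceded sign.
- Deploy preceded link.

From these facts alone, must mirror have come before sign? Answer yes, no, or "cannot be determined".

yes

Chain the constraints: mirror → archive → sign. Each link is directly stated, so mirror comes before sign.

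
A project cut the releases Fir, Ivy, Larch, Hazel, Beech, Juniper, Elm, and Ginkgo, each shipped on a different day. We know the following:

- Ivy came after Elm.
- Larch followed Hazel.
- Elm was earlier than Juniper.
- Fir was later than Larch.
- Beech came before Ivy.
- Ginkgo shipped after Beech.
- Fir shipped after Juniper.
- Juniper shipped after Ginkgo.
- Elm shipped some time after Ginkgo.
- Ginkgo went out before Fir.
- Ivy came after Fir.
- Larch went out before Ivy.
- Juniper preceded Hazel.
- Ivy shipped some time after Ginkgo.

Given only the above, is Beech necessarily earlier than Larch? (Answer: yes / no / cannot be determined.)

Chain the constraints: Beech → Ginkgo → Juniper → Hazel → Larch. Each link is directly stated, so Beech comes before Larch.

yes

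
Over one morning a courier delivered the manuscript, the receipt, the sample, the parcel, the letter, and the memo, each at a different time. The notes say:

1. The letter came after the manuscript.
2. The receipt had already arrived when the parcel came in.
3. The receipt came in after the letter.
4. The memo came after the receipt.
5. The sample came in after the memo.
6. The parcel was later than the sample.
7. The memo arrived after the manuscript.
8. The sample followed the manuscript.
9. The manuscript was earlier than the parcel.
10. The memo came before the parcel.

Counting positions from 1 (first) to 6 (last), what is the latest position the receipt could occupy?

3

The receipt must come before the memo, the parcel, and the sample — 3 items forced after it.
Everything else can be placed before the receipt in some valid order, so the receipt can sit as late as position 6 − 3 = 3.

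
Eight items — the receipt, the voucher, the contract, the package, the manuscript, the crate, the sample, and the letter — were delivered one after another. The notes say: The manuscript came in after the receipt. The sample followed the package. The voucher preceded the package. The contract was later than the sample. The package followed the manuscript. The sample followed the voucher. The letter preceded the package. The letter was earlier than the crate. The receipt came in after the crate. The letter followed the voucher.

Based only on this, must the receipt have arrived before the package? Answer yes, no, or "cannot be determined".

yes

Chain the constraints: the receipt → the manuscript → the package. Each link is directly stated, so the receipt comes before the package.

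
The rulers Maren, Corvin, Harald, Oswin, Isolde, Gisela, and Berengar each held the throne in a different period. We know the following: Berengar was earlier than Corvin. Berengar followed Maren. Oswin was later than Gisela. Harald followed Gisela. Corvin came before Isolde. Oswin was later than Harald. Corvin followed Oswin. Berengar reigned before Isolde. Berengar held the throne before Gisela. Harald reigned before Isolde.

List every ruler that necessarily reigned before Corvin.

Directly stated before Corvin: Berengar and Oswin.
Gisela reaches Corvin via Gisela → Oswin → Corvin.
Harald reaches Corvin via Harald → Oswin → Corvin.
Maren reaches Corvin via Maren → Berengar → Corvin.
No chain forces Isolde ahead of Corvin.

Berengar, Gisela, Harald, Maren, Oswin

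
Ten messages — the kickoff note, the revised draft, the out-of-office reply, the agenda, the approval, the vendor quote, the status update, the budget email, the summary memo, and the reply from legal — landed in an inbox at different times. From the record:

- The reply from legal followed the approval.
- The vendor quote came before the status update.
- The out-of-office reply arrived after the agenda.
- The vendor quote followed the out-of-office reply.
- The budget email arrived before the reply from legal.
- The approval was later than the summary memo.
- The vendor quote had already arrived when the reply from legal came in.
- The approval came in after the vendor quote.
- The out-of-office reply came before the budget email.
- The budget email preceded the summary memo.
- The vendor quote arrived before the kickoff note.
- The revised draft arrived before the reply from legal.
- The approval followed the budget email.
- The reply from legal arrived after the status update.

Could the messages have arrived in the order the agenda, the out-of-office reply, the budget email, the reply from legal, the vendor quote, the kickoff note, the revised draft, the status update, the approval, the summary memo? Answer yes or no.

no

The constraints require the approval before the reply from legal, but in the proposed sequence the reply from legal appears ahead of the approval. That one violation is enough.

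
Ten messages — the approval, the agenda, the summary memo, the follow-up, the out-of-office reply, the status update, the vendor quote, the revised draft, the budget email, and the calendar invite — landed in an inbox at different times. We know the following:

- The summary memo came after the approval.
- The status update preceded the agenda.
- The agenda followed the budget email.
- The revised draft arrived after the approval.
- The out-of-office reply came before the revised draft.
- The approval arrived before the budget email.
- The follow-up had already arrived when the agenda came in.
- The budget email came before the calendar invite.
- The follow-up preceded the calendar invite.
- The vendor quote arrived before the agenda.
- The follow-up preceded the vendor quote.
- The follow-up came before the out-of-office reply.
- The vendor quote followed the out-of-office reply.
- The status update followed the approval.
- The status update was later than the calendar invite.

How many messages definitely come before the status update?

Directly stated before the status update: the approval and the calendar invite.
The budget email reaches the status update via the budget email → the calendar invite → the status update.
The follow-up reaches the status update via the follow-up → the calendar invite → the status update.
That's the approval, the budget email, the calendar invite, and the follow-up — 4 in all.

4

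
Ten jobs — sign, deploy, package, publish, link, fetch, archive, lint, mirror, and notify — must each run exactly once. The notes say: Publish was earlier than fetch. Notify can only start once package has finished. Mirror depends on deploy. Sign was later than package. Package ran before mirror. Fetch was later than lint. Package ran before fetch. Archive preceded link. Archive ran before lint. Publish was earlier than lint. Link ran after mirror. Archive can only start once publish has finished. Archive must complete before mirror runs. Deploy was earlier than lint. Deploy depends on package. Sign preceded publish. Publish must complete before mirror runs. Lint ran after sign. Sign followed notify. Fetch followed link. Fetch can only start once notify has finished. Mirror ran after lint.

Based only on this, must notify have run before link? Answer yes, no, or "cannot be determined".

yes

Chain the constraints: notify → sign → publish → archive → link. Each link is directly stated, so notify comes before link.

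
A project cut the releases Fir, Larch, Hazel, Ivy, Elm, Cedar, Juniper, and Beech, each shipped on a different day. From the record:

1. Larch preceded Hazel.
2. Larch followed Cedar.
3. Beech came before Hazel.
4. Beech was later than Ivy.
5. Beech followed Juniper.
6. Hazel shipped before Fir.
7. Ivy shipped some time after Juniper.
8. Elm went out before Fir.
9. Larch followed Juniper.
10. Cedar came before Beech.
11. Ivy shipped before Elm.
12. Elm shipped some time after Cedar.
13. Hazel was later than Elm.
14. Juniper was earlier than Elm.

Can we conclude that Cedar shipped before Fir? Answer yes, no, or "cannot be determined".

yes

Chain the constraints: Cedar → Elm → Fir. Each link is directly stated, so Cedar comes before Fir.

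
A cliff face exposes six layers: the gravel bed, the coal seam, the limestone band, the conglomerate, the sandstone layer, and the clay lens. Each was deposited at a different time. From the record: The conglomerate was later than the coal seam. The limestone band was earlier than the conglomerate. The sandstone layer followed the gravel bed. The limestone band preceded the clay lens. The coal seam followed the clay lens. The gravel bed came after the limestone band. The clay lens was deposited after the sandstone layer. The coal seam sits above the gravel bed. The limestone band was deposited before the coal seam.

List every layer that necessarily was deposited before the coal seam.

Directly stated before the coal seam: the clay lens, the gravel bed, and the limestone band.
The sandstone layer reaches the coal seam via the sandstone layer → the clay lens → the coal seam.
No chain forces the conglomerate ahead of the coal seam.

the clay lens, the gravel bed, the limestone band, the sandstone layer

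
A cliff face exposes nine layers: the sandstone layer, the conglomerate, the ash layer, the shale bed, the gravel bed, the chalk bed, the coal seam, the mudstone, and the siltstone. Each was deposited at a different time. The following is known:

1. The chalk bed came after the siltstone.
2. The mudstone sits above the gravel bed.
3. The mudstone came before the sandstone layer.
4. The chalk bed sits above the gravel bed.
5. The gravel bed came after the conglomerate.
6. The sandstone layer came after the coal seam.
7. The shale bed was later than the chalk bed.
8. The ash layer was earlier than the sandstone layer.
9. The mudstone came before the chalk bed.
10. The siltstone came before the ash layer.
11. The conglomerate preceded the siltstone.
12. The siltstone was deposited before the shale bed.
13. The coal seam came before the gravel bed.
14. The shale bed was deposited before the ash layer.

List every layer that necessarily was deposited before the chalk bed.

the coal seam, the conglomerate, the gravel bed, the mudstone, the siltstone

Directly stated before the chalk bed: the gravel bed, the mudstone, and the siltstone.
The coal seam reaches the chalk bed via the coal seam → the gravel bed → the chalk bed.
The conglomerate reaches the chalk bed via the conglomerate → the gravel bed → the chalk bed.
No chain forces the shale bed (or any of the others) ahead of the chalk bed.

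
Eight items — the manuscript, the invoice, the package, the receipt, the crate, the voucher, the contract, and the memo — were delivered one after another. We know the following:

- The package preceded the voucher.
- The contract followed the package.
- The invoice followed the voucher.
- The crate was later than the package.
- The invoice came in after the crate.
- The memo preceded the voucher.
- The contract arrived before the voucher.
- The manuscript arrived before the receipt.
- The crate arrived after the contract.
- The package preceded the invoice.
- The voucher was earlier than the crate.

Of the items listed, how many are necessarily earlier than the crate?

4

Directly stated before the crate: the contract, the package, and the voucher.
The memo reaches the crate via the memo → the voucher → the crate.
No chain forces the invoice (or any of the others) ahead of the crate.
That's the contract, the memo, the package, and the voucher — 4 in all.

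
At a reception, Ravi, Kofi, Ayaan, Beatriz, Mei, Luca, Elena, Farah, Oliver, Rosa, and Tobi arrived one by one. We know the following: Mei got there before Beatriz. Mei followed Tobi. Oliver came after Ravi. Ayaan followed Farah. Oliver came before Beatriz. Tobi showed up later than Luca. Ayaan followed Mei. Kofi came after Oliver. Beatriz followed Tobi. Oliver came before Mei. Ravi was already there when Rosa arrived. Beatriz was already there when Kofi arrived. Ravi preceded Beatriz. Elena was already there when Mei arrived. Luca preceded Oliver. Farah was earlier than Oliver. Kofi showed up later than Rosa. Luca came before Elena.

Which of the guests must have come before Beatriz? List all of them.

Elena, Farah, Luca, Mei, Oliver, Ravi, Tobi

Directly stated before Beatriz: Mei, Oliver, Ravi, and Tobi.
Elena reaches Beatriz via Elena → Mei → Beatriz.
Farah reaches Beatriz via Farah → Oliver → Beatriz.
Luca reaches Beatriz via Luca → Tobi → Beatriz.
No chain forces Rosa (or any of the others) ahead of Beatriz.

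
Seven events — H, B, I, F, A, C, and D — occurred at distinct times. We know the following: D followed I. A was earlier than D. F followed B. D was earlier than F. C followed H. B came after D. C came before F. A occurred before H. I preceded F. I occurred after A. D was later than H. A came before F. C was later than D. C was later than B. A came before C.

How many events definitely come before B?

Directly stated before B: D.
A reaches B via A → D → B.
H reaches B via H → D → B.
I reaches B via I → D → B.
That's A, D, H, and I — 4 in all.

4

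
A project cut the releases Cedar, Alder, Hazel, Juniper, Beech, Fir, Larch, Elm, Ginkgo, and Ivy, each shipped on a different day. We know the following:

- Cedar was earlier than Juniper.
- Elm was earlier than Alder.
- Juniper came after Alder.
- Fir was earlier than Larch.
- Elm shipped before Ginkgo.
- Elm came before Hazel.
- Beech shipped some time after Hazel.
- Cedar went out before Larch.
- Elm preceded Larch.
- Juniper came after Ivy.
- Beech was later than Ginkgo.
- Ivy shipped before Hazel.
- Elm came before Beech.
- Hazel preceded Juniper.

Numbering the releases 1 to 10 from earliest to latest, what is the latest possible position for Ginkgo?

9

Ginkgo must come before Beech — 1 release forced after it.
Everything else can be placed before Ginkgo in some valid order, so Ginkgo can sit as late as position 10 − 1 = 9.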